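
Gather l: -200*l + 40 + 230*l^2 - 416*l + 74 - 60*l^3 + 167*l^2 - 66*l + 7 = -60*l^3 + 397*l^2 - 682*l + 121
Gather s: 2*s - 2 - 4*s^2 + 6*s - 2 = -4*s^2 + 8*s - 4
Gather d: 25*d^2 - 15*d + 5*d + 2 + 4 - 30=25*d^2 - 10*d - 24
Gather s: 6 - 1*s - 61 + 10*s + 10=9*s - 45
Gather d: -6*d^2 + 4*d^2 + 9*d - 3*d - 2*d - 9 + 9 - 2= -2*d^2 + 4*d - 2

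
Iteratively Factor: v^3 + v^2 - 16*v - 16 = (v + 4)*(v^2 - 3*v - 4) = (v - 4)*(v + 4)*(v + 1)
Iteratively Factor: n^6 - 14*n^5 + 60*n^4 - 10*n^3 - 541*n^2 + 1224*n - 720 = (n + 3)*(n^5 - 17*n^4 + 111*n^3 - 343*n^2 + 488*n - 240) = (n - 5)*(n + 3)*(n^4 - 12*n^3 + 51*n^2 - 88*n + 48) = (n - 5)*(n - 3)*(n + 3)*(n^3 - 9*n^2 + 24*n - 16) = (n - 5)*(n - 4)*(n - 3)*(n + 3)*(n^2 - 5*n + 4) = (n - 5)*(n - 4)*(n - 3)*(n - 1)*(n + 3)*(n - 4)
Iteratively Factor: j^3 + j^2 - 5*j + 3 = (j + 3)*(j^2 - 2*j + 1) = (j - 1)*(j + 3)*(j - 1)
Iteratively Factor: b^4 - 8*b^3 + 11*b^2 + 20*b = (b - 4)*(b^3 - 4*b^2 - 5*b) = b*(b - 4)*(b^2 - 4*b - 5) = b*(b - 5)*(b - 4)*(b + 1)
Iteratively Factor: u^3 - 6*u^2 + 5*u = (u)*(u^2 - 6*u + 5) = u*(u - 1)*(u - 5)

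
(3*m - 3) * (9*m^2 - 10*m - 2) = 27*m^3 - 57*m^2 + 24*m + 6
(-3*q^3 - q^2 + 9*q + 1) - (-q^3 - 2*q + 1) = -2*q^3 - q^2 + 11*q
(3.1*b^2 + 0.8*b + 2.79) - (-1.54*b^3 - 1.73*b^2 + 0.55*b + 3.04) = 1.54*b^3 + 4.83*b^2 + 0.25*b - 0.25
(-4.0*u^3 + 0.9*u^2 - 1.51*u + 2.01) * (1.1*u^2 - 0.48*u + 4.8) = -4.4*u^5 + 2.91*u^4 - 21.293*u^3 + 7.2558*u^2 - 8.2128*u + 9.648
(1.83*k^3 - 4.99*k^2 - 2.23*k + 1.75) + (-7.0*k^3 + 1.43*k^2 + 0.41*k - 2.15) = -5.17*k^3 - 3.56*k^2 - 1.82*k - 0.4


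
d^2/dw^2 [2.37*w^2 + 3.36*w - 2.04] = 4.74000000000000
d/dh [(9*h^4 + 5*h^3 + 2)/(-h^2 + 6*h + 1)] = (-18*h^5 + 157*h^4 + 96*h^3 + 15*h^2 + 4*h - 12)/(h^4 - 12*h^3 + 34*h^2 + 12*h + 1)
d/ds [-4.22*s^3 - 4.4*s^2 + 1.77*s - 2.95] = -12.66*s^2 - 8.8*s + 1.77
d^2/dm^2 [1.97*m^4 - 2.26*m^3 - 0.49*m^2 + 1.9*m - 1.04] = 23.64*m^2 - 13.56*m - 0.98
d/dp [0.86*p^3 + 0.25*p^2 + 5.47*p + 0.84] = 2.58*p^2 + 0.5*p + 5.47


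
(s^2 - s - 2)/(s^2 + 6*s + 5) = (s - 2)/(s + 5)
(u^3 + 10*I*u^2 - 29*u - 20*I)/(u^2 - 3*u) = (u^3 + 10*I*u^2 - 29*u - 20*I)/(u*(u - 3))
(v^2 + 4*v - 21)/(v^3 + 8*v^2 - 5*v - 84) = 1/(v + 4)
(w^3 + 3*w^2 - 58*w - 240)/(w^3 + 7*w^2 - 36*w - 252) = (w^2 - 3*w - 40)/(w^2 + w - 42)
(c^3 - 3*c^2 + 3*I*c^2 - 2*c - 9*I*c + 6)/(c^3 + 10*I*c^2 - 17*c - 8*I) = (c^2 + c*(-3 + 2*I) - 6*I)/(c^2 + 9*I*c - 8)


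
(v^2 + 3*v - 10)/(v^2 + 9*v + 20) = (v - 2)/(v + 4)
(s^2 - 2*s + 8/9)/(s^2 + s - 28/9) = (3*s - 2)/(3*s + 7)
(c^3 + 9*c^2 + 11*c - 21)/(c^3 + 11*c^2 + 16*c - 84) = (c^2 + 2*c - 3)/(c^2 + 4*c - 12)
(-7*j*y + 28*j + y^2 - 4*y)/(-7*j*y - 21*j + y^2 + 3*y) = (y - 4)/(y + 3)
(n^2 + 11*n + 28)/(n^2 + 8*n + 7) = (n + 4)/(n + 1)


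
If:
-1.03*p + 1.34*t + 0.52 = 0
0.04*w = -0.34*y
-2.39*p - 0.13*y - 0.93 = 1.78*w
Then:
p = 6.27615062761506*y - 0.389121338912134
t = 4.8242053331668*y - 0.687160432148879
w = -8.5*y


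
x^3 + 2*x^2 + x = x*(x + 1)^2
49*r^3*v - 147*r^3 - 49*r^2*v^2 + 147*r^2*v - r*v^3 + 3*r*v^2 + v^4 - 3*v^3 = (-7*r + v)*(-r + v)*(7*r + v)*(v - 3)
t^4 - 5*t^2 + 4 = (t - 2)*(t - 1)*(t + 1)*(t + 2)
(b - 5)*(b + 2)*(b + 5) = b^3 + 2*b^2 - 25*b - 50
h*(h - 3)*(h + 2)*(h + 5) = h^4 + 4*h^3 - 11*h^2 - 30*h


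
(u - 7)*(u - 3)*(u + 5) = u^3 - 5*u^2 - 29*u + 105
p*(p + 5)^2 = p^3 + 10*p^2 + 25*p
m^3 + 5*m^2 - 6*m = m*(m - 1)*(m + 6)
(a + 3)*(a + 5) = a^2 + 8*a + 15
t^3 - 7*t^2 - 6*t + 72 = (t - 6)*(t - 4)*(t + 3)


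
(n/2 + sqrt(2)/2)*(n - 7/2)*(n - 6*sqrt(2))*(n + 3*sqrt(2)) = n^4/2 - 7*n^3/4 - sqrt(2)*n^3 - 21*n^2 + 7*sqrt(2)*n^2/2 - 18*sqrt(2)*n + 147*n/2 + 63*sqrt(2)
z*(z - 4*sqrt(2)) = z^2 - 4*sqrt(2)*z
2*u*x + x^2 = x*(2*u + x)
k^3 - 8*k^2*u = k^2*(k - 8*u)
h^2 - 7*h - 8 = (h - 8)*(h + 1)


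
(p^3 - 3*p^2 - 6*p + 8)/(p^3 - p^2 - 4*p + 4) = (p - 4)/(p - 2)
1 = 1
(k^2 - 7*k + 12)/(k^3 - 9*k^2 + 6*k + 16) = (k^2 - 7*k + 12)/(k^3 - 9*k^2 + 6*k + 16)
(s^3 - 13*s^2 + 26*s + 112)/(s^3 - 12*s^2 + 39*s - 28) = (s^2 - 6*s - 16)/(s^2 - 5*s + 4)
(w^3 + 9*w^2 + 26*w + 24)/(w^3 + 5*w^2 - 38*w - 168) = (w^2 + 5*w + 6)/(w^2 + w - 42)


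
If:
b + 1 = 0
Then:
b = -1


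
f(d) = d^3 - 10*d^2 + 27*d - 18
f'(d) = 3*d^2 - 20*d + 27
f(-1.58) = -89.57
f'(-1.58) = 66.09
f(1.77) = 4.01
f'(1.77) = 1.00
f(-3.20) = -239.57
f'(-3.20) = 121.72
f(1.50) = 3.38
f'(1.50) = 3.75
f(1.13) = 1.18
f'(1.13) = 8.23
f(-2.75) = -188.67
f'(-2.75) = 104.69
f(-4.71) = -471.50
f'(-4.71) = 187.75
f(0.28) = -11.20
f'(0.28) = 21.64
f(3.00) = 0.00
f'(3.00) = -6.00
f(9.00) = 144.00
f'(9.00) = 90.00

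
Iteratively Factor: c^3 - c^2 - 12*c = (c - 4)*(c^2 + 3*c) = (c - 4)*(c + 3)*(c)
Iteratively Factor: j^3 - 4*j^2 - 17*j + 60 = (j - 3)*(j^2 - j - 20) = (j - 5)*(j - 3)*(j + 4)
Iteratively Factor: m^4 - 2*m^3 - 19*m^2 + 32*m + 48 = (m + 4)*(m^3 - 6*m^2 + 5*m + 12) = (m - 3)*(m + 4)*(m^2 - 3*m - 4) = (m - 3)*(m + 1)*(m + 4)*(m - 4)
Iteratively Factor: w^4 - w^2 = (w - 1)*(w^3 + w^2) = w*(w - 1)*(w^2 + w) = w^2*(w - 1)*(w + 1)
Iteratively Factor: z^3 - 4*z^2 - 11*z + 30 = (z - 5)*(z^2 + z - 6) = (z - 5)*(z - 2)*(z + 3)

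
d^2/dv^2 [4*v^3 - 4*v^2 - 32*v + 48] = 24*v - 8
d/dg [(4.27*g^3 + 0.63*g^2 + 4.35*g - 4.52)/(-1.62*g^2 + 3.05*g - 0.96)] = (-6.9174*g^4 + 26.047*g^3 - 3.3291*g^2 - 15.8544*g + 9.61)/(2.6244*g^4 - 9.882*g^3 + 12.4129*g^2 - 5.856*g + 0.9216)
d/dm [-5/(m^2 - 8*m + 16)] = 10*(m - 4)/(m^2 - 8*m + 16)^2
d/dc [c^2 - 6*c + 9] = 2*c - 6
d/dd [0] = 0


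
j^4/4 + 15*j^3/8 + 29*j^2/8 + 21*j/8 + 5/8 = (j/2 + 1/4)*(j/2 + 1/2)*(j + 1)*(j + 5)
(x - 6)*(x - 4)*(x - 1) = x^3 - 11*x^2 + 34*x - 24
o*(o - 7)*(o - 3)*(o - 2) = o^4 - 12*o^3 + 41*o^2 - 42*o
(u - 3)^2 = u^2 - 6*u + 9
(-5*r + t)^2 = 25*r^2 - 10*r*t + t^2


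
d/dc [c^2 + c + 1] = 2*c + 1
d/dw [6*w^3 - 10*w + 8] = 18*w^2 - 10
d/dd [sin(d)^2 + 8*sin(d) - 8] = 2*(sin(d) + 4)*cos(d)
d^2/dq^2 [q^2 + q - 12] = 2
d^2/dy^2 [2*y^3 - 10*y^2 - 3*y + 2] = 12*y - 20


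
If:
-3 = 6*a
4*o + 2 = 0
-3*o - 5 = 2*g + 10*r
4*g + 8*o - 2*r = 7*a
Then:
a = -1/2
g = -1/22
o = -1/2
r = -15/44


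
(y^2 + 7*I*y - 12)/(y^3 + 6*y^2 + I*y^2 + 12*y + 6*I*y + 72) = (y + 3*I)/(y^2 + 3*y*(2 - I) - 18*I)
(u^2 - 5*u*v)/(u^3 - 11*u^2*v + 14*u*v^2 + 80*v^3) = u/(u^2 - 6*u*v - 16*v^2)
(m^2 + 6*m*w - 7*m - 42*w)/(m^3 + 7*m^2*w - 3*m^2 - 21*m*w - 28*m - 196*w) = (m + 6*w)/(m^2 + 7*m*w + 4*m + 28*w)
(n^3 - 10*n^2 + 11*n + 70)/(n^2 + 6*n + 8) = (n^2 - 12*n + 35)/(n + 4)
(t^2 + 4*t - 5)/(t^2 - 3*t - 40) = (t - 1)/(t - 8)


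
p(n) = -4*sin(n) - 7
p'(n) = -4*cos(n)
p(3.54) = -5.45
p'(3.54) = 3.69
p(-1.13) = -3.38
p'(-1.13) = -1.71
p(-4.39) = -10.79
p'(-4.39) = 1.27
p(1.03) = -10.43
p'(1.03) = -2.06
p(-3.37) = -7.91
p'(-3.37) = 3.90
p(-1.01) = -3.61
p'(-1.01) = -2.13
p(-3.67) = -9.02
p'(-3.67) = 3.45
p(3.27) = -6.49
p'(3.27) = 3.97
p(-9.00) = -5.35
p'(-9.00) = 3.64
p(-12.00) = -9.15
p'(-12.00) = -3.38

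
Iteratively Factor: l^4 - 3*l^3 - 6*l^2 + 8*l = (l - 1)*(l^3 - 2*l^2 - 8*l) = (l - 1)*(l + 2)*(l^2 - 4*l) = (l - 4)*(l - 1)*(l + 2)*(l)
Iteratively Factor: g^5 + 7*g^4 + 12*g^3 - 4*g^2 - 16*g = (g + 2)*(g^4 + 5*g^3 + 2*g^2 - 8*g) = (g + 2)^2*(g^3 + 3*g^2 - 4*g) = (g - 1)*(g + 2)^2*(g^2 + 4*g) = g*(g - 1)*(g + 2)^2*(g + 4)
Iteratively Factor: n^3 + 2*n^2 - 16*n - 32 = (n + 2)*(n^2 - 16) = (n + 2)*(n + 4)*(n - 4)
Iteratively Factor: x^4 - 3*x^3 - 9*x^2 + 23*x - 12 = (x + 3)*(x^3 - 6*x^2 + 9*x - 4) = (x - 1)*(x + 3)*(x^2 - 5*x + 4) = (x - 4)*(x - 1)*(x + 3)*(x - 1)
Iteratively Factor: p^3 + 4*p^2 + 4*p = (p + 2)*(p^2 + 2*p) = p*(p + 2)*(p + 2)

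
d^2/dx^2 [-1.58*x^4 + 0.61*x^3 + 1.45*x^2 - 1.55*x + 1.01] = -18.96*x^2 + 3.66*x + 2.9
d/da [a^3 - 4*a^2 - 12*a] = 3*a^2 - 8*a - 12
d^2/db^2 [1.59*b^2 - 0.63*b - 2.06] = 3.18000000000000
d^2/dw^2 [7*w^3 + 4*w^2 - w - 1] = 42*w + 8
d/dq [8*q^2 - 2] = 16*q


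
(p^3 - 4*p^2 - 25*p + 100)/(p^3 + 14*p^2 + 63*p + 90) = (p^2 - 9*p + 20)/(p^2 + 9*p + 18)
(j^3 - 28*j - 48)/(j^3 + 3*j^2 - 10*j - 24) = (j - 6)/(j - 3)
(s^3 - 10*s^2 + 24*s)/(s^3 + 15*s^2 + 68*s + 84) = s*(s^2 - 10*s + 24)/(s^3 + 15*s^2 + 68*s + 84)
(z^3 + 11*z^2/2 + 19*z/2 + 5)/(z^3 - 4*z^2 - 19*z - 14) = (z + 5/2)/(z - 7)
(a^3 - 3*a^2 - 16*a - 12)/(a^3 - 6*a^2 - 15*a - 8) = (a^2 - 4*a - 12)/(a^2 - 7*a - 8)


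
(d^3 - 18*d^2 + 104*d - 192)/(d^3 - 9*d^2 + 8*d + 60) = (d^2 - 12*d + 32)/(d^2 - 3*d - 10)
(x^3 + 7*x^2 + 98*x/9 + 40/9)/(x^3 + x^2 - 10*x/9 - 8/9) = (x + 5)/(x - 1)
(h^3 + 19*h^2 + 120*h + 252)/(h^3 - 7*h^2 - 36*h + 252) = (h^2 + 13*h + 42)/(h^2 - 13*h + 42)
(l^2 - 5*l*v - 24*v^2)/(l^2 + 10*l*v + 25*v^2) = (l^2 - 5*l*v - 24*v^2)/(l^2 + 10*l*v + 25*v^2)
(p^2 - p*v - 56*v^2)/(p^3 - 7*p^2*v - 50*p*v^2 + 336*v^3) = 1/(p - 6*v)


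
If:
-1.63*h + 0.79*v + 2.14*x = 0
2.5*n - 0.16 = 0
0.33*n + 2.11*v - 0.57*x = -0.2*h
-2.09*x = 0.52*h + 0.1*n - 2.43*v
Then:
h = -0.02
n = 0.06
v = -0.01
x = -0.01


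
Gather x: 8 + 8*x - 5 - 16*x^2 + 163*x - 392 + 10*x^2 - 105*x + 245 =-6*x^2 + 66*x - 144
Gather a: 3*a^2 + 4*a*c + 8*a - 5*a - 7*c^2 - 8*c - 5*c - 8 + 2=3*a^2 + a*(4*c + 3) - 7*c^2 - 13*c - 6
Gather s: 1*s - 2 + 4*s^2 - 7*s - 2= 4*s^2 - 6*s - 4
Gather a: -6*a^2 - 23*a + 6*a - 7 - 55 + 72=-6*a^2 - 17*a + 10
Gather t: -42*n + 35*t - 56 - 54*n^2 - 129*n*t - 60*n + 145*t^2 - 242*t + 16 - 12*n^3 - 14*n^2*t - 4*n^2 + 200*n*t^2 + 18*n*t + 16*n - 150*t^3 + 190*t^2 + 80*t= -12*n^3 - 58*n^2 - 86*n - 150*t^3 + t^2*(200*n + 335) + t*(-14*n^2 - 111*n - 127) - 40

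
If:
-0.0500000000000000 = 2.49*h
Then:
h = -0.02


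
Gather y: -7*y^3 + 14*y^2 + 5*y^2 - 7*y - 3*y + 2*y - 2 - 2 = -7*y^3 + 19*y^2 - 8*y - 4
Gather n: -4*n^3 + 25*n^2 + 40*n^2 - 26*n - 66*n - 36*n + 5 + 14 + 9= -4*n^3 + 65*n^2 - 128*n + 28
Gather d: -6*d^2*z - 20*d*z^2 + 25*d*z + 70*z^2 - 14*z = -6*d^2*z + d*(-20*z^2 + 25*z) + 70*z^2 - 14*z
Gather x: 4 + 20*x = 20*x + 4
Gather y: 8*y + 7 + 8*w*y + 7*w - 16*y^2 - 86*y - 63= 7*w - 16*y^2 + y*(8*w - 78) - 56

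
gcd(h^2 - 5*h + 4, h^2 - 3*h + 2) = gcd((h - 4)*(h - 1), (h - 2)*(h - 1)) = h - 1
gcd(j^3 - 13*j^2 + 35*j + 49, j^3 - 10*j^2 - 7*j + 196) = j^2 - 14*j + 49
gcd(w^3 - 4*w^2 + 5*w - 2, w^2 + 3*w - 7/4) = 1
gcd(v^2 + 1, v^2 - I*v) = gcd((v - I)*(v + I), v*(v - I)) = v - I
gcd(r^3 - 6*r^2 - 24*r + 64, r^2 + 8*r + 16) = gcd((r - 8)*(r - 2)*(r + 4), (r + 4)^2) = r + 4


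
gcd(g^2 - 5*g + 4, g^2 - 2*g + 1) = g - 1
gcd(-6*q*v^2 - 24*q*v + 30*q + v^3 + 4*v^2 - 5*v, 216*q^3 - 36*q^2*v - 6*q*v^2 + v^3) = 6*q - v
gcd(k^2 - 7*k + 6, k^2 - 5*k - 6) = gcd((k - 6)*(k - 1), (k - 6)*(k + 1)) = k - 6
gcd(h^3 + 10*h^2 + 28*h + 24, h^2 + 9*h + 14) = h + 2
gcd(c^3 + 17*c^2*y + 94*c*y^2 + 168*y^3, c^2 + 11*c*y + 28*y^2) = c^2 + 11*c*y + 28*y^2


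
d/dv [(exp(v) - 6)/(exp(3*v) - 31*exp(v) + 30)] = (-(exp(v) - 6)*(3*exp(2*v) - 31) + exp(3*v) - 31*exp(v) + 30)*exp(v)/(exp(3*v) - 31*exp(v) + 30)^2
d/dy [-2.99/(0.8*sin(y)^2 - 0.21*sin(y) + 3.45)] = (4.784*sin(y) - 0.6279)*cos(y)/(0.8*sin(y)^2 - 0.21*sin(y) + 3.45)^2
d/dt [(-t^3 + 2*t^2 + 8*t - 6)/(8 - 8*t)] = (2*t^3 - 5*t^2 + 4*t + 2)/(8*(t^2 - 2*t + 1))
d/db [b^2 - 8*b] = 2*b - 8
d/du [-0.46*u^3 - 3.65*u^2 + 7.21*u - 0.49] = -1.38*u^2 - 7.3*u + 7.21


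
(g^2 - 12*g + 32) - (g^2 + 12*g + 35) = -24*g - 3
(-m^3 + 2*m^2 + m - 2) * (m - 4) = -m^4 + 6*m^3 - 7*m^2 - 6*m + 8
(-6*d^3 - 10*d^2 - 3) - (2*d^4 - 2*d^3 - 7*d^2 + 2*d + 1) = -2*d^4 - 4*d^3 - 3*d^2 - 2*d - 4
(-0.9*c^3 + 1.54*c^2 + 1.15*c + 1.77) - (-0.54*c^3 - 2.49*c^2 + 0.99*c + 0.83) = -0.36*c^3 + 4.03*c^2 + 0.16*c + 0.94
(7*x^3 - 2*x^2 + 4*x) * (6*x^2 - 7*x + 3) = 42*x^5 - 61*x^4 + 59*x^3 - 34*x^2 + 12*x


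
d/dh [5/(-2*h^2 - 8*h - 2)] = 5*(h + 2)/(h^2 + 4*h + 1)^2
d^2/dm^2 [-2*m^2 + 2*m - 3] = -4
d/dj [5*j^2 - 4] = 10*j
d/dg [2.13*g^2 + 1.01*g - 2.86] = 4.26*g + 1.01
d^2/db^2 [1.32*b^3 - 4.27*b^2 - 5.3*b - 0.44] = 7.92*b - 8.54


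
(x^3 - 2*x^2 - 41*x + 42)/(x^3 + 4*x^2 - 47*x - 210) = (x - 1)/(x + 5)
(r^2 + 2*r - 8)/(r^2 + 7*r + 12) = (r - 2)/(r + 3)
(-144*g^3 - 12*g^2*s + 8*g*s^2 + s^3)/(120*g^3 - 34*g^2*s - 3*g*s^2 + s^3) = (6*g + s)/(-5*g + s)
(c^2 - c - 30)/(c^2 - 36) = (c + 5)/(c + 6)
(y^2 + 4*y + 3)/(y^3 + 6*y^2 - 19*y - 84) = (y + 1)/(y^2 + 3*y - 28)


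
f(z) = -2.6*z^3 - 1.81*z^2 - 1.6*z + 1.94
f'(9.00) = -665.98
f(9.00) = -2054.47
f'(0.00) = -1.60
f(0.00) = 1.94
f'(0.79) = -9.33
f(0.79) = -1.74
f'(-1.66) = -17.08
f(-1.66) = 11.50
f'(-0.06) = -1.41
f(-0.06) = 2.03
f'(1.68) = -29.70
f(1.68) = -18.18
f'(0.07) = -1.89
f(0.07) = 1.82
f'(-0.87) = -4.35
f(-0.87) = 3.67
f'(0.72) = -8.25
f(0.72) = -1.12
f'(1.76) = -32.13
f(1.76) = -20.66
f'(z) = -7.8*z^2 - 3.62*z - 1.6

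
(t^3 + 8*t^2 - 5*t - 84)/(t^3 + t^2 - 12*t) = (t + 7)/t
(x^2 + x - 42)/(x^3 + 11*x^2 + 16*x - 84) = (x - 6)/(x^2 + 4*x - 12)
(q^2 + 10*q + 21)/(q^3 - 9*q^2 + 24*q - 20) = (q^2 + 10*q + 21)/(q^3 - 9*q^2 + 24*q - 20)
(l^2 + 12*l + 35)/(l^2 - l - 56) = (l + 5)/(l - 8)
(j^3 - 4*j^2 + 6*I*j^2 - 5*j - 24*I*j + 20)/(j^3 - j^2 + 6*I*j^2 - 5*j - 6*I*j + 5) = (j - 4)/(j - 1)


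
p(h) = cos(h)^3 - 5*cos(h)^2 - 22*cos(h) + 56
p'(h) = -3*sin(h)*cos(h)^2 + 10*sin(h)*cos(h) + 22*sin(h)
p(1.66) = 57.92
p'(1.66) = 21.00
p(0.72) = 37.06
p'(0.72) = 18.35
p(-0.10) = 30.14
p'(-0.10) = -2.89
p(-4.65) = 57.35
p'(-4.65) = 21.32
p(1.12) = 45.55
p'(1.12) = 23.21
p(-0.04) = 30.02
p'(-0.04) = -1.16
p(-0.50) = 33.52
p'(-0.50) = -13.65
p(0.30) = 31.29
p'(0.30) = 8.52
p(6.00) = 31.15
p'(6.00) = -8.06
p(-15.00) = 69.39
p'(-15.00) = -8.24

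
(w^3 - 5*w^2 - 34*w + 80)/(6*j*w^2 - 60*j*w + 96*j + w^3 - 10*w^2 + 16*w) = (w + 5)/(6*j + w)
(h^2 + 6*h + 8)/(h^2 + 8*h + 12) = (h + 4)/(h + 6)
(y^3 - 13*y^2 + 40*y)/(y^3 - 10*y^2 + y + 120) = y/(y + 3)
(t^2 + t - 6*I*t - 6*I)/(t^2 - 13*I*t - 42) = (t + 1)/(t - 7*I)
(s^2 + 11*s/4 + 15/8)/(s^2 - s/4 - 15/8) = (2*s + 3)/(2*s - 3)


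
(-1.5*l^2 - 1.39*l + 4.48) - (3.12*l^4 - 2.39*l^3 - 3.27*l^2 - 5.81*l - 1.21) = -3.12*l^4 + 2.39*l^3 + 1.77*l^2 + 4.42*l + 5.69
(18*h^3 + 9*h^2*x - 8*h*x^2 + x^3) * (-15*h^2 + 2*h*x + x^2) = -270*h^5 - 99*h^4*x + 156*h^3*x^2 - 22*h^2*x^3 - 6*h*x^4 + x^5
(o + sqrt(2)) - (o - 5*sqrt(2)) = 6*sqrt(2)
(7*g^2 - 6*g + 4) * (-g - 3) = -7*g^3 - 15*g^2 + 14*g - 12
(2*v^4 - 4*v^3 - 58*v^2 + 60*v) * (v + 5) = 2*v^5 + 6*v^4 - 78*v^3 - 230*v^2 + 300*v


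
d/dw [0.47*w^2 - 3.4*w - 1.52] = 0.94*w - 3.4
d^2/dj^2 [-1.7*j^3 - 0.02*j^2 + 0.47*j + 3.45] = -10.2*j - 0.04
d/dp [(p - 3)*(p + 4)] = 2*p + 1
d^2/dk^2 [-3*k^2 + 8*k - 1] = -6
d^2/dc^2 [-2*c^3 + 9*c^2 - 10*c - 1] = 18 - 12*c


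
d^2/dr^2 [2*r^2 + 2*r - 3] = 4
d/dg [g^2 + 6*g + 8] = 2*g + 6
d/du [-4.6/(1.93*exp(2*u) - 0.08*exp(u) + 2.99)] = (17.756*exp(u) - 0.368)*exp(u)/(1.93*exp(2*u) - 0.08*exp(u) + 2.99)^2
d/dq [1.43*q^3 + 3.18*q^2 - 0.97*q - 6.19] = 4.29*q^2 + 6.36*q - 0.97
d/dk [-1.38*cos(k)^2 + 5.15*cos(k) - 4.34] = (2.76*cos(k) - 5.15)*sin(k)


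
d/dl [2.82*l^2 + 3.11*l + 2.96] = 5.64*l + 3.11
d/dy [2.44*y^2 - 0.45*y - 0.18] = 4.88*y - 0.45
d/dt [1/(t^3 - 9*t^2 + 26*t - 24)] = (-3*t^2 + 18*t - 26)/(t^3 - 9*t^2 + 26*t - 24)^2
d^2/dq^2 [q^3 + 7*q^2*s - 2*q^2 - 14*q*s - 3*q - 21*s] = 6*q + 14*s - 4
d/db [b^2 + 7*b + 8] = 2*b + 7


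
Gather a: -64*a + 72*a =8*a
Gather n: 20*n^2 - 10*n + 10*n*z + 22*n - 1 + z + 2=20*n^2 + n*(10*z + 12) + z + 1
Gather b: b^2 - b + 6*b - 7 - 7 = b^2 + 5*b - 14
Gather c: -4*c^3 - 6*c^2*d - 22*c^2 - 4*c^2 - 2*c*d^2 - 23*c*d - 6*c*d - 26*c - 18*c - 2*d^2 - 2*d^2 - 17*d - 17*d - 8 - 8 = -4*c^3 + c^2*(-6*d - 26) + c*(-2*d^2 - 29*d - 44) - 4*d^2 - 34*d - 16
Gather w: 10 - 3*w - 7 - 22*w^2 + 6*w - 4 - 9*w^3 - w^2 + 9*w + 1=-9*w^3 - 23*w^2 + 12*w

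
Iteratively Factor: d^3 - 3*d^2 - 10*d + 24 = (d + 3)*(d^2 - 6*d + 8) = (d - 2)*(d + 3)*(d - 4)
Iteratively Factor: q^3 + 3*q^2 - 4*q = (q + 4)*(q^2 - q) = (q - 1)*(q + 4)*(q)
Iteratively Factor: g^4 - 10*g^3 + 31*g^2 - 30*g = (g - 5)*(g^3 - 5*g^2 + 6*g) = g*(g - 5)*(g^2 - 5*g + 6) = g*(g - 5)*(g - 2)*(g - 3)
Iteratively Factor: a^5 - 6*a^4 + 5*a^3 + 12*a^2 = (a + 1)*(a^4 - 7*a^3 + 12*a^2) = (a - 3)*(a + 1)*(a^3 - 4*a^2) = a*(a - 3)*(a + 1)*(a^2 - 4*a) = a*(a - 4)*(a - 3)*(a + 1)*(a)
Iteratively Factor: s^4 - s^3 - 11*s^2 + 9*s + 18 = (s - 3)*(s^3 + 2*s^2 - 5*s - 6) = (s - 3)*(s - 2)*(s^2 + 4*s + 3) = (s - 3)*(s - 2)*(s + 3)*(s + 1)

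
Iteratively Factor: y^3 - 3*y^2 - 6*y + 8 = (y + 2)*(y^2 - 5*y + 4) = (y - 4)*(y + 2)*(y - 1)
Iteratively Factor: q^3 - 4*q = (q - 2)*(q^2 + 2*q) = (q - 2)*(q + 2)*(q)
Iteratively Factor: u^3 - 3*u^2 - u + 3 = (u - 3)*(u^2 - 1) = (u - 3)*(u - 1)*(u + 1)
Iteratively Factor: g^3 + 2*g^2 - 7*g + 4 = (g - 1)*(g^2 + 3*g - 4) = (g - 1)^2*(g + 4)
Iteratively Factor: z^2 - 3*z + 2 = (z - 1)*(z - 2)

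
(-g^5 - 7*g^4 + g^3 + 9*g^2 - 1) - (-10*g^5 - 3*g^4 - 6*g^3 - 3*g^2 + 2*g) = 9*g^5 - 4*g^4 + 7*g^3 + 12*g^2 - 2*g - 1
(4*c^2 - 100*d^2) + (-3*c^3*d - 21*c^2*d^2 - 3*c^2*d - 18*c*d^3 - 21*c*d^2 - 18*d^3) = -3*c^3*d - 21*c^2*d^2 - 3*c^2*d + 4*c^2 - 18*c*d^3 - 21*c*d^2 - 18*d^3 - 100*d^2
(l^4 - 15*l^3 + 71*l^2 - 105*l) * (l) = l^5 - 15*l^4 + 71*l^3 - 105*l^2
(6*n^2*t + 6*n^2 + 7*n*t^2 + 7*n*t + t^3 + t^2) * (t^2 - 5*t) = 6*n^2*t^3 - 24*n^2*t^2 - 30*n^2*t + 7*n*t^4 - 28*n*t^3 - 35*n*t^2 + t^5 - 4*t^4 - 5*t^3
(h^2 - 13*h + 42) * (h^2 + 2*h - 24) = h^4 - 11*h^3 - 8*h^2 + 396*h - 1008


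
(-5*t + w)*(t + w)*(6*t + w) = -30*t^3 - 29*t^2*w + 2*t*w^2 + w^3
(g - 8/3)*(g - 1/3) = g^2 - 3*g + 8/9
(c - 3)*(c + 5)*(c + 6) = c^3 + 8*c^2 - 3*c - 90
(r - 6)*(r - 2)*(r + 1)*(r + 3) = r^4 - 4*r^3 - 17*r^2 + 24*r + 36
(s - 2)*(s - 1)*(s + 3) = s^3 - 7*s + 6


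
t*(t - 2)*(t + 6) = t^3 + 4*t^2 - 12*t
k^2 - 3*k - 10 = (k - 5)*(k + 2)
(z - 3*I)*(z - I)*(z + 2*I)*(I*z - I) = I*z^4 + 2*z^3 - I*z^3 - 2*z^2 + 5*I*z^2 + 6*z - 5*I*z - 6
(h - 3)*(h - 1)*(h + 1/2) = h^3 - 7*h^2/2 + h + 3/2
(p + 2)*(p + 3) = p^2 + 5*p + 6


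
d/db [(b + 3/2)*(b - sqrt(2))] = 2*b - sqrt(2) + 3/2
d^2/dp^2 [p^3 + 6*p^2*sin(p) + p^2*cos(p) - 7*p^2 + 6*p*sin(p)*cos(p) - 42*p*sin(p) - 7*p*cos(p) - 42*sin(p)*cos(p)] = -6*p^2*sin(p) - p^2*cos(p) + 38*p*sin(p) - 12*p*sin(2*p) + 31*p*cos(p) + 6*p + 26*sin(p) + 84*sin(2*p) - 82*cos(p) + 12*cos(2*p) - 14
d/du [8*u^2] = 16*u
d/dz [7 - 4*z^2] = -8*z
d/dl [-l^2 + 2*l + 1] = 2 - 2*l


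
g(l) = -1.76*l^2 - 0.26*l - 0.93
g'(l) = -3.52*l - 0.26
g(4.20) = -33.07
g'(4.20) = -15.04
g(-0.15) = -0.93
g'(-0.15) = 0.27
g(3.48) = -23.15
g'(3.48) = -12.51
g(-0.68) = -1.57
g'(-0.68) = 2.13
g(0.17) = -1.03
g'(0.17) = -0.86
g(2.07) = -9.01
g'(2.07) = -7.55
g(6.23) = -70.86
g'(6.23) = -22.19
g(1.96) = -8.20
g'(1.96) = -7.16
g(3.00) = -17.55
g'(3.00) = -10.82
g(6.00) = -65.85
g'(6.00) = -21.38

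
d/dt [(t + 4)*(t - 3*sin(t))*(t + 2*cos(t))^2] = (t + 2*cos(t))*(-2*(t + 4)*(t - 3*sin(t))*(2*sin(t) - 1) - (t + 4)*(t + 2*cos(t))*(3*cos(t) - 1) + (t - 3*sin(t))*(t + 2*cos(t)))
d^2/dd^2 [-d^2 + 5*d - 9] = -2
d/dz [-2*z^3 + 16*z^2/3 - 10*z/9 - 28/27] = -6*z^2 + 32*z/3 - 10/9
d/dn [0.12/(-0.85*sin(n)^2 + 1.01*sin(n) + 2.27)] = (0.204*sin(n) - 0.1212)*cos(n)/(-0.85*sin(n)^2 + 1.01*sin(n) + 2.27)^2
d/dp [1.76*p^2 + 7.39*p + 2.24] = 3.52*p + 7.39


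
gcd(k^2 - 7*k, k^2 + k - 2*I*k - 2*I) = 1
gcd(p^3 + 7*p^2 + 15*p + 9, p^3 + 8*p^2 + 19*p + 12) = p^2 + 4*p + 3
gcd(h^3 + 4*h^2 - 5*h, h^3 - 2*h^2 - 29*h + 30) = h^2 + 4*h - 5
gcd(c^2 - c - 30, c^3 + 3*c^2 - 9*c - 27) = 1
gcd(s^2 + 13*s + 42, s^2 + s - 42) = s + 7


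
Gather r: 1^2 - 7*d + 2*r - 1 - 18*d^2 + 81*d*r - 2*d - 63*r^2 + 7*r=-18*d^2 - 9*d - 63*r^2 + r*(81*d + 9)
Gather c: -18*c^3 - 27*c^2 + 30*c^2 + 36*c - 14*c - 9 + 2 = -18*c^3 + 3*c^2 + 22*c - 7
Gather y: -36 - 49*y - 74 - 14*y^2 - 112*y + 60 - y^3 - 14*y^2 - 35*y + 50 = -y^3 - 28*y^2 - 196*y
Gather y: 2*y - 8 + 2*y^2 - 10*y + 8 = 2*y^2 - 8*y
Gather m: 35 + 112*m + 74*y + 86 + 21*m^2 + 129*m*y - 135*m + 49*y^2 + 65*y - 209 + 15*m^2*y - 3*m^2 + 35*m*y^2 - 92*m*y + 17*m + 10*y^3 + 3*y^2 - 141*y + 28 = m^2*(15*y + 18) + m*(35*y^2 + 37*y - 6) + 10*y^3 + 52*y^2 - 2*y - 60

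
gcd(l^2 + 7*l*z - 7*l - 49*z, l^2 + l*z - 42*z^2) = l + 7*z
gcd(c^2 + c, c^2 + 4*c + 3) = c + 1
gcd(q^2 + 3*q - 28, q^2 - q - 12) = q - 4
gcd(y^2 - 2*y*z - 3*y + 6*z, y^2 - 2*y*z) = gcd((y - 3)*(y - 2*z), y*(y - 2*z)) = y - 2*z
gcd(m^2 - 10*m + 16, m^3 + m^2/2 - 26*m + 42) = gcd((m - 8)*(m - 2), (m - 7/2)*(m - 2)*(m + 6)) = m - 2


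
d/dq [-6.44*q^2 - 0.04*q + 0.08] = -12.88*q - 0.04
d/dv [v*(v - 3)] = 2*v - 3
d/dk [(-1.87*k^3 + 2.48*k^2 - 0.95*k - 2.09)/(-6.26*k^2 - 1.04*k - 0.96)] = (11.7062*k^4 + 3.8896*k^3 - 3.1406*k^2 - 30.9284*k - 1.2616)/(39.1876*k^4 + 13.0208*k^3 + 13.1008*k^2 + 1.9968*k + 0.9216)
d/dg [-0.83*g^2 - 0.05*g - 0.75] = -1.66*g - 0.05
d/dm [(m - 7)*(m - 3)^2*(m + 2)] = 4*m^3 - 33*m^2 + 50*m + 39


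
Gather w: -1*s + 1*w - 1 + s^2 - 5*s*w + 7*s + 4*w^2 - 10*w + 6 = s^2 + 6*s + 4*w^2 + w*(-5*s - 9) + 5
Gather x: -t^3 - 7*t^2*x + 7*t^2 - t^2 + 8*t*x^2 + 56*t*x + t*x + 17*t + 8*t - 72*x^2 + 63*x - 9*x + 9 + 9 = -t^3 + 6*t^2 + 25*t + x^2*(8*t - 72) + x*(-7*t^2 + 57*t + 54) + 18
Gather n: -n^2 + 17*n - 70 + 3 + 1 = -n^2 + 17*n - 66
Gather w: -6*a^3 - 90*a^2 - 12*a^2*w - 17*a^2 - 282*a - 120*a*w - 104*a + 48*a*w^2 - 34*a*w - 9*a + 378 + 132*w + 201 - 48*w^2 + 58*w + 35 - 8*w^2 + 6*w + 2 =-6*a^3 - 107*a^2 - 395*a + w^2*(48*a - 56) + w*(-12*a^2 - 154*a + 196) + 616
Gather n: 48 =48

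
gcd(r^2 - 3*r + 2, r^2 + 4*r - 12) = r - 2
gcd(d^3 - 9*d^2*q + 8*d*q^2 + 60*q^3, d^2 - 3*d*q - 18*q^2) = -d + 6*q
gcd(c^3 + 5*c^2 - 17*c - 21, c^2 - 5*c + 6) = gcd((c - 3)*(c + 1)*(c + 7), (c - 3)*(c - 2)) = c - 3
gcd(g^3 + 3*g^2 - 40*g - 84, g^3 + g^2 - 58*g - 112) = g^2 + 9*g + 14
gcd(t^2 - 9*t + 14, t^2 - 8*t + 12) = t - 2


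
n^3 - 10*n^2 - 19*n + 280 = (n - 8)*(n - 7)*(n + 5)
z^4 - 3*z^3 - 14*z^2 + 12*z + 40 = (z - 5)*(z - 2)*(z + 2)^2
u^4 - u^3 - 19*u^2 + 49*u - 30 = (u - 3)*(u - 2)*(u - 1)*(u + 5)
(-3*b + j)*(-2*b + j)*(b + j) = 6*b^3 + b^2*j - 4*b*j^2 + j^3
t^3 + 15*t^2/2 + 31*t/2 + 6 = (t + 1/2)*(t + 3)*(t + 4)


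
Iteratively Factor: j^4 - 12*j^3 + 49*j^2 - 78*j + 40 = (j - 5)*(j^3 - 7*j^2 + 14*j - 8) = (j - 5)*(j - 4)*(j^2 - 3*j + 2) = (j - 5)*(j - 4)*(j - 2)*(j - 1)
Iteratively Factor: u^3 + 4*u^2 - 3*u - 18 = (u + 3)*(u^2 + u - 6) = (u - 2)*(u + 3)*(u + 3)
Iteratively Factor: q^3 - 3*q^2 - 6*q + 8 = (q - 1)*(q^2 - 2*q - 8) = (q - 4)*(q - 1)*(q + 2)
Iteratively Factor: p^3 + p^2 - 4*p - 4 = (p + 1)*(p^2 - 4) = (p - 2)*(p + 1)*(p + 2)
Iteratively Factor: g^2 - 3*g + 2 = (g - 1)*(g - 2)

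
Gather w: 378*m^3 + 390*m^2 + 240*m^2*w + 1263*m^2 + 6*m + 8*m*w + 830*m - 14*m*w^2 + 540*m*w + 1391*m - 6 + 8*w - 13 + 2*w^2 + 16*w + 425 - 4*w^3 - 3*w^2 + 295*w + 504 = 378*m^3 + 1653*m^2 + 2227*m - 4*w^3 + w^2*(-14*m - 1) + w*(240*m^2 + 548*m + 319) + 910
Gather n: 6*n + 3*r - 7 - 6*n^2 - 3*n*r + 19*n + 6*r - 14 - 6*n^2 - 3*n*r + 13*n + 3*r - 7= -12*n^2 + n*(38 - 6*r) + 12*r - 28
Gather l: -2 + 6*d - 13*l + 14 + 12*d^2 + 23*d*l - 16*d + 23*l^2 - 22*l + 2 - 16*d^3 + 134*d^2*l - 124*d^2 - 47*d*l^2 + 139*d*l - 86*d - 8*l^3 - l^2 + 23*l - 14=-16*d^3 - 112*d^2 - 96*d - 8*l^3 + l^2*(22 - 47*d) + l*(134*d^2 + 162*d - 12)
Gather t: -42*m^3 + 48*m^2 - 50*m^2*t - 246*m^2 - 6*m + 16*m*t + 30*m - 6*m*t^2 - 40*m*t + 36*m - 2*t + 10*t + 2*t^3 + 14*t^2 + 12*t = -42*m^3 - 198*m^2 + 60*m + 2*t^3 + t^2*(14 - 6*m) + t*(-50*m^2 - 24*m + 20)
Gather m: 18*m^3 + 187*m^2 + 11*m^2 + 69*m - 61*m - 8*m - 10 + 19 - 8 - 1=18*m^3 + 198*m^2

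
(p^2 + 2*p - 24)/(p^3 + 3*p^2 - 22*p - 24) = 1/(p + 1)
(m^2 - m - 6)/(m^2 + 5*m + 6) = (m - 3)/(m + 3)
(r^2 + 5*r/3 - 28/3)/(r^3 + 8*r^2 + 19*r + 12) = (r - 7/3)/(r^2 + 4*r + 3)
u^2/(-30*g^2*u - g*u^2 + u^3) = u/(-30*g^2 - g*u + u^2)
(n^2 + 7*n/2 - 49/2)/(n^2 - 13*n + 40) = (2*n^2 + 7*n - 49)/(2*(n^2 - 13*n + 40))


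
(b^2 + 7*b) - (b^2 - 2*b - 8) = 9*b + 8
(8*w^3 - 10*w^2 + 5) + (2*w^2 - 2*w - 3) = 8*w^3 - 8*w^2 - 2*w + 2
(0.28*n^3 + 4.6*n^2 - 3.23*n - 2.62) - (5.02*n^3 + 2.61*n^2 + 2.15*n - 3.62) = -4.74*n^3 + 1.99*n^2 - 5.38*n + 1.0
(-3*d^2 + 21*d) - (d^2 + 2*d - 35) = -4*d^2 + 19*d + 35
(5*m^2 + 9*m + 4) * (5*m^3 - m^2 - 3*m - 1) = 25*m^5 + 40*m^4 - 4*m^3 - 36*m^2 - 21*m - 4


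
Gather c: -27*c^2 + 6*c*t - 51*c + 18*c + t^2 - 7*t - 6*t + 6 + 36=-27*c^2 + c*(6*t - 33) + t^2 - 13*t + 42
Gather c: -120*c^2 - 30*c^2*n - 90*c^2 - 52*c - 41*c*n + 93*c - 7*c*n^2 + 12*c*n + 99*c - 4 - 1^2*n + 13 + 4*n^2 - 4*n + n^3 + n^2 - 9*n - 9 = c^2*(-30*n - 210) + c*(-7*n^2 - 29*n + 140) + n^3 + 5*n^2 - 14*n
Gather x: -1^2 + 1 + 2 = 2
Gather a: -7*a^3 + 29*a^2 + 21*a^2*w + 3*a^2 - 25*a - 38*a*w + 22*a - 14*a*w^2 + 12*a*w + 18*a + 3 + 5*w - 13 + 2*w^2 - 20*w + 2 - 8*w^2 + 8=-7*a^3 + a^2*(21*w + 32) + a*(-14*w^2 - 26*w + 15) - 6*w^2 - 15*w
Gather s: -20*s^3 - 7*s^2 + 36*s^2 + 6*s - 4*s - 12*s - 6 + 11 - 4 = -20*s^3 + 29*s^2 - 10*s + 1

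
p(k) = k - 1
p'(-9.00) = 1.00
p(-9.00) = -10.00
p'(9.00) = 1.00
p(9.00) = 8.00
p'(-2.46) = 1.00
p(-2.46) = -3.46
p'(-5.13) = 1.00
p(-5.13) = -6.13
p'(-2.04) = 1.00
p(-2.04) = -3.04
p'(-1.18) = 1.00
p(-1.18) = -2.18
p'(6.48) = 1.00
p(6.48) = 5.48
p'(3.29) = 1.00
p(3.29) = 2.29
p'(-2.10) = 1.00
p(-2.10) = -3.10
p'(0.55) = 1.00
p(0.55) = -0.45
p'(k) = 1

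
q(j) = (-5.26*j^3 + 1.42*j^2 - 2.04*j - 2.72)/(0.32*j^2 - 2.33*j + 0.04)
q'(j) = (2.33 - 0.64*j)*(-5.26*j^3 + 1.42*j^2 - 2.04*j - 2.72)/(0.32*j^2 - 2.33*j + 0.04)^2 + (-15.78*j^2 + 2.84*j - 2.04)/(0.32*j^2 - 2.33*j + 0.04) = (-1.6832*j^4 + 24.5116*j^3 - 3.287*j^2 + 1.8544*j - 6.4192)/(0.1024*j^4 - 1.4912*j^3 + 5.4545*j^2 - 0.1864*j + 0.0016)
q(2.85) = 29.68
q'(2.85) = 26.77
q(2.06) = 13.78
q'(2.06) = 14.47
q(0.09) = 17.33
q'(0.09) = -224.21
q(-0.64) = 0.33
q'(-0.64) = -5.67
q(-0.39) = -1.40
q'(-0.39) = -9.18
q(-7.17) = 60.96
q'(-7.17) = -12.41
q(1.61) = 8.42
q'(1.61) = 9.52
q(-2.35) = 10.73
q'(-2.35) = -7.51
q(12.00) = -490.75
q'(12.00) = 21.21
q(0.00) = -68.00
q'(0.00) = -4012.00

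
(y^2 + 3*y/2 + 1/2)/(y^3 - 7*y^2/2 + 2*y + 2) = (y + 1)/(y^2 - 4*y + 4)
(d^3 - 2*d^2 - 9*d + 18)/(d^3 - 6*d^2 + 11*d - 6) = (d + 3)/(d - 1)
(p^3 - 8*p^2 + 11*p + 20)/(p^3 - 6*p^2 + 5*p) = (p^2 - 3*p - 4)/(p*(p - 1))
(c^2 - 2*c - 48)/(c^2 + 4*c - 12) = (c - 8)/(c - 2)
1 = 1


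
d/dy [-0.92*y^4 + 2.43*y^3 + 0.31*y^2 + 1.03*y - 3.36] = -3.68*y^3 + 7.29*y^2 + 0.62*y + 1.03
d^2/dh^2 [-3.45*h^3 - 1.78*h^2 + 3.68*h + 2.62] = -20.7*h - 3.56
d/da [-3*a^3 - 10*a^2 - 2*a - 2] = -9*a^2 - 20*a - 2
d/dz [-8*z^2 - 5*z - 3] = -16*z - 5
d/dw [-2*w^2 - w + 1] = -4*w - 1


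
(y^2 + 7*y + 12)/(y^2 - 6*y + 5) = (y^2 + 7*y + 12)/(y^2 - 6*y + 5)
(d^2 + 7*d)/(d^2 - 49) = d/(d - 7)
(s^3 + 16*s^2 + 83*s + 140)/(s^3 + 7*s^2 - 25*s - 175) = (s + 4)/(s - 5)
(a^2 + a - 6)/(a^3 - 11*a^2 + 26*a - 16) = (a + 3)/(a^2 - 9*a + 8)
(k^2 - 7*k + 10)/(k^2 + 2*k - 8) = (k - 5)/(k + 4)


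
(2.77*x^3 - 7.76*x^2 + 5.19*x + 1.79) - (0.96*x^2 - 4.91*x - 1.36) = 2.77*x^3 - 8.72*x^2 + 10.1*x + 3.15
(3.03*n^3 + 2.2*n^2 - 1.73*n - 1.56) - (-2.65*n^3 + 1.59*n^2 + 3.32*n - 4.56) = 5.68*n^3 + 0.61*n^2 - 5.05*n + 3.0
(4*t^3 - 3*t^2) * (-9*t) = -36*t^4 + 27*t^3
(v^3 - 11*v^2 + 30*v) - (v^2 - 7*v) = v^3 - 12*v^2 + 37*v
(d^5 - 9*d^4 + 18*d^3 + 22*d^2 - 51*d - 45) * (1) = d^5 - 9*d^4 + 18*d^3 + 22*d^2 - 51*d - 45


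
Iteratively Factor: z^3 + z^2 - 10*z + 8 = (z - 1)*(z^2 + 2*z - 8) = (z - 2)*(z - 1)*(z + 4)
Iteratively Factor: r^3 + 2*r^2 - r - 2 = (r + 2)*(r^2 - 1) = (r - 1)*(r + 2)*(r + 1)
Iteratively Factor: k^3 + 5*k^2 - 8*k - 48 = (k + 4)*(k^2 + k - 12) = (k - 3)*(k + 4)*(k + 4)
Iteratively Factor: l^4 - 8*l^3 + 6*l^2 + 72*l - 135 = (l - 3)*(l^3 - 5*l^2 - 9*l + 45) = (l - 5)*(l - 3)*(l^2 - 9) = (l - 5)*(l - 3)*(l + 3)*(l - 3)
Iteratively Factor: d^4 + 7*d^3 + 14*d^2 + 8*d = (d)*(d^3 + 7*d^2 + 14*d + 8) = d*(d + 2)*(d^2 + 5*d + 4) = d*(d + 2)*(d + 4)*(d + 1)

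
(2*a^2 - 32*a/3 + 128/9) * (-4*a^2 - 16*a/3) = -8*a^4 + 32*a^3 - 2048*a/27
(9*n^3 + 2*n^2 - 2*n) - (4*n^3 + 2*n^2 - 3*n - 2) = 5*n^3 + n + 2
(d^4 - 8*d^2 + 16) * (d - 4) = d^5 - 4*d^4 - 8*d^3 + 32*d^2 + 16*d - 64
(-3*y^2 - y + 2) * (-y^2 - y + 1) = 3*y^4 + 4*y^3 - 4*y^2 - 3*y + 2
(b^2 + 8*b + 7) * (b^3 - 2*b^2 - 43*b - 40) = b^5 + 6*b^4 - 52*b^3 - 398*b^2 - 621*b - 280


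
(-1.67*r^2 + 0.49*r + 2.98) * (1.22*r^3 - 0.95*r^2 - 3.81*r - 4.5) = -2.0374*r^5 + 2.1843*r^4 + 9.5328*r^3 + 2.8171*r^2 - 13.5588*r - 13.41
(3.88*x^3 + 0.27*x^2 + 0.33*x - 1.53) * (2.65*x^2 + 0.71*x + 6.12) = 10.282*x^5 + 3.4703*x^4 + 24.8118*x^3 - 2.1678*x^2 + 0.9333*x - 9.3636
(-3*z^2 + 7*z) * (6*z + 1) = -18*z^3 + 39*z^2 + 7*z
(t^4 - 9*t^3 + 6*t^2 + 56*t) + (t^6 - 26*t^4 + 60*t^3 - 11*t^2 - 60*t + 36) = t^6 - 25*t^4 + 51*t^3 - 5*t^2 - 4*t + 36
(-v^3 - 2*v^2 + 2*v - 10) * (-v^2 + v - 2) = v^5 + v^4 - 2*v^3 + 16*v^2 - 14*v + 20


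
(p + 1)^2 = p^2 + 2*p + 1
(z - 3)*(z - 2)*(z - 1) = z^3 - 6*z^2 + 11*z - 6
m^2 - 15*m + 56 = (m - 8)*(m - 7)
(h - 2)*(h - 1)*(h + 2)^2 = h^4 + h^3 - 6*h^2 - 4*h + 8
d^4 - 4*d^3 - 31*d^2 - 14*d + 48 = (d - 8)*(d - 1)*(d + 2)*(d + 3)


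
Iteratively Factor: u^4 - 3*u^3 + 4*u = (u - 2)*(u^3 - u^2 - 2*u) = (u - 2)^2*(u^2 + u) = (u - 2)^2*(u + 1)*(u)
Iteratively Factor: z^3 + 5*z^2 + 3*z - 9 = (z + 3)*(z^2 + 2*z - 3) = (z - 1)*(z + 3)*(z + 3)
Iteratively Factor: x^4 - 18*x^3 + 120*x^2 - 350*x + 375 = (x - 5)*(x^3 - 13*x^2 + 55*x - 75) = (x - 5)^2*(x^2 - 8*x + 15) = (x - 5)^3*(x - 3)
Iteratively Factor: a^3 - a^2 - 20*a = (a - 5)*(a^2 + 4*a) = (a - 5)*(a + 4)*(a)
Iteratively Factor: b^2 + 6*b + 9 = (b + 3)*(b + 3)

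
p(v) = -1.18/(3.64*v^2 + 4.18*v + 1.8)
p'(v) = -1.18*(-7.28*v - 4.18)/(3.64*v^2 + 4.18*v + 1.8)^2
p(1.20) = -0.10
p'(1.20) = 0.10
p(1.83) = -0.05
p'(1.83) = 0.04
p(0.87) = -0.14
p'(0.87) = 0.18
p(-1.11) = -0.72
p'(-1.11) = -1.70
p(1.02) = -0.12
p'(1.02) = 0.14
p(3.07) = -0.02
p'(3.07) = 0.01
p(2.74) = -0.03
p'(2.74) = 0.02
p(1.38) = -0.08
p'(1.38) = 0.08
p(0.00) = -0.66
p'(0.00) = 1.52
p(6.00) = -0.01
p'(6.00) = 0.00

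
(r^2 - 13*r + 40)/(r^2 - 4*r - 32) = (r - 5)/(r + 4)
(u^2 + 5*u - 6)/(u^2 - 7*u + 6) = (u + 6)/(u - 6)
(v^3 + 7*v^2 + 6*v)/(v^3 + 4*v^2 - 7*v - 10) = v*(v + 6)/(v^2 + 3*v - 10)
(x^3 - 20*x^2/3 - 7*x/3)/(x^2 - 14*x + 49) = x*(3*x + 1)/(3*(x - 7))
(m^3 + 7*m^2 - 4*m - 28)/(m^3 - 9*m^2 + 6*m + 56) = (m^2 + 5*m - 14)/(m^2 - 11*m + 28)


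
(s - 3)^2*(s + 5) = s^3 - s^2 - 21*s + 45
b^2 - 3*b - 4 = (b - 4)*(b + 1)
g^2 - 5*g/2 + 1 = (g - 2)*(g - 1/2)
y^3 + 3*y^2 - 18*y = y*(y - 3)*(y + 6)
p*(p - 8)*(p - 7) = p^3 - 15*p^2 + 56*p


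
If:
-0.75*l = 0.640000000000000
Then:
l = -0.85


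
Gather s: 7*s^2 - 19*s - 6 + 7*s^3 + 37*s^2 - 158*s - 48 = 7*s^3 + 44*s^2 - 177*s - 54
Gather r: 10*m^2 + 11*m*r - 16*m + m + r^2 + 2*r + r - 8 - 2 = 10*m^2 - 15*m + r^2 + r*(11*m + 3) - 10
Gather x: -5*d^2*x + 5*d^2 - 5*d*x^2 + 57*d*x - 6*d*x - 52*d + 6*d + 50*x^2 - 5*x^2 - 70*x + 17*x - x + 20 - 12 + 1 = 5*d^2 - 46*d + x^2*(45 - 5*d) + x*(-5*d^2 + 51*d - 54) + 9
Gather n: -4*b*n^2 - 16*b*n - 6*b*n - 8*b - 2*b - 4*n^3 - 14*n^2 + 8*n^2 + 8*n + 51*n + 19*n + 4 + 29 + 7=-10*b - 4*n^3 + n^2*(-4*b - 6) + n*(78 - 22*b) + 40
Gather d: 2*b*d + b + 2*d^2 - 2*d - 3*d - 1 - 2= b + 2*d^2 + d*(2*b - 5) - 3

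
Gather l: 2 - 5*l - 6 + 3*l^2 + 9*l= 3*l^2 + 4*l - 4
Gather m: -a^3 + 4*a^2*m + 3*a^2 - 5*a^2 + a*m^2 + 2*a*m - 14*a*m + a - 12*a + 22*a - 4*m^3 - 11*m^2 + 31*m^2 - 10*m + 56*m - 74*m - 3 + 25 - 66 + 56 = -a^3 - 2*a^2 + 11*a - 4*m^3 + m^2*(a + 20) + m*(4*a^2 - 12*a - 28) + 12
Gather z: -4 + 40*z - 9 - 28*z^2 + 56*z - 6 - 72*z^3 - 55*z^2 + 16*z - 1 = -72*z^3 - 83*z^2 + 112*z - 20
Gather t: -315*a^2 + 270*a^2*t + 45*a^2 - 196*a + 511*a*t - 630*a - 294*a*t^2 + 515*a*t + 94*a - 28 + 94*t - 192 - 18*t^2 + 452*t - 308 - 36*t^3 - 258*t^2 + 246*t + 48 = -270*a^2 - 732*a - 36*t^3 + t^2*(-294*a - 276) + t*(270*a^2 + 1026*a + 792) - 480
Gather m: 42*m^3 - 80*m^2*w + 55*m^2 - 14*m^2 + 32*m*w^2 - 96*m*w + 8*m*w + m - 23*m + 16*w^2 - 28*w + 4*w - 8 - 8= 42*m^3 + m^2*(41 - 80*w) + m*(32*w^2 - 88*w - 22) + 16*w^2 - 24*w - 16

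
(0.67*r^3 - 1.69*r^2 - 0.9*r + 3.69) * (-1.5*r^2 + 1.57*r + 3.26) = -1.005*r^5 + 3.5869*r^4 + 0.8809*r^3 - 12.4574*r^2 + 2.8593*r + 12.0294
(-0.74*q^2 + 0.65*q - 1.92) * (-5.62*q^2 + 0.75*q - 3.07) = 4.1588*q^4 - 4.208*q^3 + 13.5497*q^2 - 3.4355*q + 5.8944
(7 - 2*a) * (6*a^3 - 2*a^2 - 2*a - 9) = -12*a^4 + 46*a^3 - 10*a^2 + 4*a - 63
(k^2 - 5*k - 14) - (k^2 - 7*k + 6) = 2*k - 20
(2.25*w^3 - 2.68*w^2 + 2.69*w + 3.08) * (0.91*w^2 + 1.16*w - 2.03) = 2.0475*w^5 + 0.1712*w^4 - 5.2284*w^3 + 11.3636*w^2 - 1.8879*w - 6.2524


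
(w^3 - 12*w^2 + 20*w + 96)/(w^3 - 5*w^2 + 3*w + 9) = (w^3 - 12*w^2 + 20*w + 96)/(w^3 - 5*w^2 + 3*w + 9)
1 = 1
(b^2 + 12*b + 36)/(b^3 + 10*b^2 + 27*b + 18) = (b + 6)/(b^2 + 4*b + 3)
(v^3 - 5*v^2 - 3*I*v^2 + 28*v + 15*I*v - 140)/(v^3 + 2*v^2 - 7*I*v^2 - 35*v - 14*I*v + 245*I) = (v + 4*I)/(v + 7)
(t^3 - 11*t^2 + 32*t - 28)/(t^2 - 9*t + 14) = t - 2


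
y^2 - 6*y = y*(y - 6)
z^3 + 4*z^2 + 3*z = z*(z + 1)*(z + 3)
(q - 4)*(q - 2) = q^2 - 6*q + 8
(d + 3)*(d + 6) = d^2 + 9*d + 18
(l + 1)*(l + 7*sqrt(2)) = l^2 + l + 7*sqrt(2)*l + 7*sqrt(2)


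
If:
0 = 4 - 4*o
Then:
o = 1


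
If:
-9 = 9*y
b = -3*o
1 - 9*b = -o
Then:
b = 3/28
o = -1/28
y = -1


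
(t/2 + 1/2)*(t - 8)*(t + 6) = t^3/2 - t^2/2 - 25*t - 24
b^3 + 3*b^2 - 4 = (b - 1)*(b + 2)^2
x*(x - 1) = x^2 - x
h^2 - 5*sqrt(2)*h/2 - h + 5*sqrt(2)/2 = (h - 1)*(h - 5*sqrt(2)/2)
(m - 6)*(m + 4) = m^2 - 2*m - 24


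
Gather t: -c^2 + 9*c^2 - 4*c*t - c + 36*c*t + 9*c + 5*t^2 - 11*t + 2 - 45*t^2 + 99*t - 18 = 8*c^2 + 8*c - 40*t^2 + t*(32*c + 88) - 16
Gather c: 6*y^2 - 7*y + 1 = 6*y^2 - 7*y + 1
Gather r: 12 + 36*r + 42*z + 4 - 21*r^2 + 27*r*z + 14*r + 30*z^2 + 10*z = -21*r^2 + r*(27*z + 50) + 30*z^2 + 52*z + 16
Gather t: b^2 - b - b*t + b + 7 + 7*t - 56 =b^2 + t*(7 - b) - 49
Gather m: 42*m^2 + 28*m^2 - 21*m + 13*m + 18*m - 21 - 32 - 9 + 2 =70*m^2 + 10*m - 60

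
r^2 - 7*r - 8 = (r - 8)*(r + 1)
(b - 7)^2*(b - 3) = b^3 - 17*b^2 + 91*b - 147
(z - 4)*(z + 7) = z^2 + 3*z - 28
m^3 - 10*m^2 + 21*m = m*(m - 7)*(m - 3)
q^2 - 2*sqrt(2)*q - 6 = (q - 3*sqrt(2))*(q + sqrt(2))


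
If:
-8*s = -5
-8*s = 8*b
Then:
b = -5/8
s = 5/8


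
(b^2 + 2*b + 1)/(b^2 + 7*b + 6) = (b + 1)/(b + 6)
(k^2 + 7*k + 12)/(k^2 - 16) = (k + 3)/(k - 4)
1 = 1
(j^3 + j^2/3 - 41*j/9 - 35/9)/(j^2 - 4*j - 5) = (9*j^2 - 6*j - 35)/(9*(j - 5))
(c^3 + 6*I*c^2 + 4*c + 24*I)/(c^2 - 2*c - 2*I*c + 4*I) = (c^2 + 8*I*c - 12)/(c - 2)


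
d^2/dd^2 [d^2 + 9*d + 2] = 2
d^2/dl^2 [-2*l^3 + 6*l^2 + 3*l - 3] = 12 - 12*l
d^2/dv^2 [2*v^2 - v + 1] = 4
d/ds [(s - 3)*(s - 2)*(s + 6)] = 3*s^2 + 2*s - 24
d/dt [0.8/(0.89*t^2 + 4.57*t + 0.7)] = (-1.424*t - 3.656)/(0.89*t^2 + 4.57*t + 0.7)^2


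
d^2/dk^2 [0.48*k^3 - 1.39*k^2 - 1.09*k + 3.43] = 2.88*k - 2.78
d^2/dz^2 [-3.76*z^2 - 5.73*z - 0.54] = -7.52000000000000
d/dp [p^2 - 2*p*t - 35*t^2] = 2*p - 2*t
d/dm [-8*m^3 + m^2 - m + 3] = -24*m^2 + 2*m - 1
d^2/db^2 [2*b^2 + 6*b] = 4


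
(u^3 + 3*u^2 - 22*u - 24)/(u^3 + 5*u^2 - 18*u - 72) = (u + 1)/(u + 3)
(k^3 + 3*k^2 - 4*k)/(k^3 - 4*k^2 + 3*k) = (k + 4)/(k - 3)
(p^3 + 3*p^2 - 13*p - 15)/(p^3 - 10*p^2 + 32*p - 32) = (p^3 + 3*p^2 - 13*p - 15)/(p^3 - 10*p^2 + 32*p - 32)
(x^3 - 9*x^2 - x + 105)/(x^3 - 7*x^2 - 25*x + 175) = (x + 3)/(x + 5)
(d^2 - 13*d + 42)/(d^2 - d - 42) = (d - 6)/(d + 6)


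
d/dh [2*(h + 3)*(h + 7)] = 4*h + 20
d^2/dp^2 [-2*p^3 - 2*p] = -12*p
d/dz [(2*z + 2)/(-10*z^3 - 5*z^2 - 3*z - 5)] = 2*(20*z^3 + 35*z^2 + 10*z - 2)/(100*z^6 + 100*z^5 + 85*z^4 + 130*z^3 + 59*z^2 + 30*z + 25)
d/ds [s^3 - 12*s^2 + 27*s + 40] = 3*s^2 - 24*s + 27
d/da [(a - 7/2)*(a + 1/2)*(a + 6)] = 3*a^2 + 6*a - 79/4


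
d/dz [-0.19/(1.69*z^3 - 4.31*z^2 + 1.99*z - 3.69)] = (0.9633*z^2 - 1.6378*z + 0.3781)/(1.69*z^3 - 4.31*z^2 + 1.99*z - 3.69)^2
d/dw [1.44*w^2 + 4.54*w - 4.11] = 2.88*w + 4.54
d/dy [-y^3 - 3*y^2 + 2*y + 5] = -3*y^2 - 6*y + 2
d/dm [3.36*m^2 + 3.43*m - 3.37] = 6.72*m + 3.43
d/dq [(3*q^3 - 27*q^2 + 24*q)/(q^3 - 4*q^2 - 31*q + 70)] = 3*(5*q^4 - 78*q^3 + 521*q^2 - 1260*q + 560)/(q^6 - 8*q^5 - 46*q^4 + 388*q^3 + 401*q^2 - 4340*q + 4900)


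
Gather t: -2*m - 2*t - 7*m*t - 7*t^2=-2*m - 7*t^2 + t*(-7*m - 2)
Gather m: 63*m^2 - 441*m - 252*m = 63*m^2 - 693*m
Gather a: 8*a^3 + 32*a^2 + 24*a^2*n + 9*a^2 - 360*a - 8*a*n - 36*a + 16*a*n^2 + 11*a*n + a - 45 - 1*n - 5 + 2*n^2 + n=8*a^3 + a^2*(24*n + 41) + a*(16*n^2 + 3*n - 395) + 2*n^2 - 50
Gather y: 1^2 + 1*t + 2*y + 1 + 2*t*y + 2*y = t + y*(2*t + 4) + 2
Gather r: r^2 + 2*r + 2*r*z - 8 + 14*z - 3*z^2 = r^2 + r*(2*z + 2) - 3*z^2 + 14*z - 8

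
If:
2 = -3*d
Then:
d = -2/3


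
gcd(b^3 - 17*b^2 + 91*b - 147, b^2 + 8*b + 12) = 1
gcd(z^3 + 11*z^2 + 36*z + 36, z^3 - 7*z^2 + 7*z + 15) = 1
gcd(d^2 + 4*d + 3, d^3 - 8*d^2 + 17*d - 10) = 1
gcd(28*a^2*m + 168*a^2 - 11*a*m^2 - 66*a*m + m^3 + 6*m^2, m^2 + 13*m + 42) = m + 6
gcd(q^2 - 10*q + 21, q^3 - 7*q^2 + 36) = q - 3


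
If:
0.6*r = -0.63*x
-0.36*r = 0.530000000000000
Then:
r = -1.47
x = 1.40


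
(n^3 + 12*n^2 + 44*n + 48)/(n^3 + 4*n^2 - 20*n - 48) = (n + 4)/(n - 4)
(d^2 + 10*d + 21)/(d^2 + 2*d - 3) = (d + 7)/(d - 1)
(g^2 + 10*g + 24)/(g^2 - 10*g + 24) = (g^2 + 10*g + 24)/(g^2 - 10*g + 24)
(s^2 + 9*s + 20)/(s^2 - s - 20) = (s + 5)/(s - 5)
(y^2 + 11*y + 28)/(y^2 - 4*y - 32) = (y + 7)/(y - 8)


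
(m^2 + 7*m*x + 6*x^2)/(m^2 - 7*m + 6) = (m^2 + 7*m*x + 6*x^2)/(m^2 - 7*m + 6)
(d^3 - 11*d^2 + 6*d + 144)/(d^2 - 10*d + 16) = (d^2 - 3*d - 18)/(d - 2)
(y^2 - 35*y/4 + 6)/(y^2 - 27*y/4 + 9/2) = (y - 8)/(y - 6)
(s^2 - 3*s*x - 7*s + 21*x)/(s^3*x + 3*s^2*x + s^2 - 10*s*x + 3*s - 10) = (s^2 - 3*s*x - 7*s + 21*x)/(s^3*x + 3*s^2*x + s^2 - 10*s*x + 3*s - 10)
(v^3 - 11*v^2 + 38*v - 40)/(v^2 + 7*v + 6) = (v^3 - 11*v^2 + 38*v - 40)/(v^2 + 7*v + 6)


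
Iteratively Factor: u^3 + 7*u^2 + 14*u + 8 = (u + 4)*(u^2 + 3*u + 2) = (u + 1)*(u + 4)*(u + 2)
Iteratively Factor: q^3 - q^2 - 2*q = (q)*(q^2 - q - 2) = q*(q - 2)*(q + 1)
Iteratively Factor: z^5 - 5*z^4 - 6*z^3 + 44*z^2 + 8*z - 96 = (z - 2)*(z^4 - 3*z^3 - 12*z^2 + 20*z + 48) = (z - 2)*(z + 2)*(z^3 - 5*z^2 - 2*z + 24) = (z - 3)*(z - 2)*(z + 2)*(z^2 - 2*z - 8) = (z - 4)*(z - 3)*(z - 2)*(z + 2)*(z + 2)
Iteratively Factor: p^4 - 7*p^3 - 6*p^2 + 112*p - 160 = (p + 4)*(p^3 - 11*p^2 + 38*p - 40) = (p - 2)*(p + 4)*(p^2 - 9*p + 20) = (p - 4)*(p - 2)*(p + 4)*(p - 5)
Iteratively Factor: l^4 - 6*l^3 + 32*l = (l - 4)*(l^3 - 2*l^2 - 8*l) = l*(l - 4)*(l^2 - 2*l - 8) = l*(l - 4)*(l + 2)*(l - 4)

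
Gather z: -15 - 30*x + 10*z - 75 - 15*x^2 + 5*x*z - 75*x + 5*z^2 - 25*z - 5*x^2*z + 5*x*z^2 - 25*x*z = -15*x^2 - 105*x + z^2*(5*x + 5) + z*(-5*x^2 - 20*x - 15) - 90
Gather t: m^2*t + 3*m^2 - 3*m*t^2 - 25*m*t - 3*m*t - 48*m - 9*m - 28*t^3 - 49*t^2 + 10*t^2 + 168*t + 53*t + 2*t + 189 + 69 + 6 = 3*m^2 - 57*m - 28*t^3 + t^2*(-3*m - 39) + t*(m^2 - 28*m + 223) + 264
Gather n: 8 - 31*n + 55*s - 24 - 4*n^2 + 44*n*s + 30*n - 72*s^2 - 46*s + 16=-4*n^2 + n*(44*s - 1) - 72*s^2 + 9*s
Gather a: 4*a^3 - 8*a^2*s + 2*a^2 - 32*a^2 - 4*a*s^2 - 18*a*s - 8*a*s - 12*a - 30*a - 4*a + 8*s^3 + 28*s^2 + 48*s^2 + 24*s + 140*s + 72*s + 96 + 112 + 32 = 4*a^3 + a^2*(-8*s - 30) + a*(-4*s^2 - 26*s - 46) + 8*s^3 + 76*s^2 + 236*s + 240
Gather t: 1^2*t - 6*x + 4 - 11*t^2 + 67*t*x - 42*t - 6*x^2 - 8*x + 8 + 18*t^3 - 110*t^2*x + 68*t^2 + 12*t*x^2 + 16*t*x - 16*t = 18*t^3 + t^2*(57 - 110*x) + t*(12*x^2 + 83*x - 57) - 6*x^2 - 14*x + 12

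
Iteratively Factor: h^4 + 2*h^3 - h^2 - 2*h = (h + 1)*(h^3 + h^2 - 2*h) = (h - 1)*(h + 1)*(h^2 + 2*h) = h*(h - 1)*(h + 1)*(h + 2)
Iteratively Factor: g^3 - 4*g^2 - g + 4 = (g + 1)*(g^2 - 5*g + 4) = (g - 4)*(g + 1)*(g - 1)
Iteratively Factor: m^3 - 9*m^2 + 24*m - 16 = (m - 4)*(m^2 - 5*m + 4) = (m - 4)*(m - 1)*(m - 4)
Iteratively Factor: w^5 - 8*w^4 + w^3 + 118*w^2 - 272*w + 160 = (w - 1)*(w^4 - 7*w^3 - 6*w^2 + 112*w - 160) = (w - 2)*(w - 1)*(w^3 - 5*w^2 - 16*w + 80) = (w - 5)*(w - 2)*(w - 1)*(w^2 - 16) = (w - 5)*(w - 4)*(w - 2)*(w - 1)*(w + 4)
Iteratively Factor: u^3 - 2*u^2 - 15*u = (u - 5)*(u^2 + 3*u) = u*(u - 5)*(u + 3)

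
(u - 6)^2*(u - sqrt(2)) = u^3 - 12*u^2 - sqrt(2)*u^2 + 12*sqrt(2)*u + 36*u - 36*sqrt(2)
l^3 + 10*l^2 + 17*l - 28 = (l - 1)*(l + 4)*(l + 7)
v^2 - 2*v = v*(v - 2)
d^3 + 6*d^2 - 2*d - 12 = (d + 6)*(d - sqrt(2))*(d + sqrt(2))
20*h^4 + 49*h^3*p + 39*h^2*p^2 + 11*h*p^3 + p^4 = (h + p)^2*(4*h + p)*(5*h + p)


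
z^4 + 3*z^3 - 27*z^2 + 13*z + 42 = (z - 3)*(z - 2)*(z + 1)*(z + 7)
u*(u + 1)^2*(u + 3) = u^4 + 5*u^3 + 7*u^2 + 3*u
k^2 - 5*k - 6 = (k - 6)*(k + 1)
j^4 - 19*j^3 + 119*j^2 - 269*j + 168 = (j - 8)*(j - 7)*(j - 3)*(j - 1)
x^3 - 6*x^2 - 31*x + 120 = (x - 8)*(x - 3)*(x + 5)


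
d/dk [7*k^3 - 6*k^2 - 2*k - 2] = 21*k^2 - 12*k - 2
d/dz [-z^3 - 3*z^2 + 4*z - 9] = -3*z^2 - 6*z + 4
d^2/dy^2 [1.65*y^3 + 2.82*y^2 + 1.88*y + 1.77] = 9.9*y + 5.64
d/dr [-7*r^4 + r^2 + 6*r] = -28*r^3 + 2*r + 6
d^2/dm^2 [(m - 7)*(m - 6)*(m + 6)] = 6*m - 14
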